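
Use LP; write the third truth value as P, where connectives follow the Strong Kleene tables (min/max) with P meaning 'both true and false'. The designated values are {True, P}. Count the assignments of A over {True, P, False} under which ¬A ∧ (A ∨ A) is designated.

1

A=True: False ·
A=P: P ✓
A=False: False ·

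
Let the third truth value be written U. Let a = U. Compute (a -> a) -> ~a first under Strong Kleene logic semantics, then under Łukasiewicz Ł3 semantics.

In Strong Kleene logic: a -> a = U -> U = U  [~U | U]
~a = ~U = U
(a -> a) -> ~a = U -> U = U
In Łukasiewicz Ł3: a -> a = U -> U = T
~a = ~U = U
(a -> a) -> ~a = T -> U = U

U; U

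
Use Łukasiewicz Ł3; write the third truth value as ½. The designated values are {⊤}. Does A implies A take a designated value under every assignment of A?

Yes

Every assignment of A over {⊤, ½, ⊥} gives a value in {⊤}.
In particular, with A=½: A implies A = ⊤.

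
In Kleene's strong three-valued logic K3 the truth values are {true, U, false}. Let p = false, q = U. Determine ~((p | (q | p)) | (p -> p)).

false

q | p = U | false = U
p | (q | p) = false | U = U
p -> p = false -> false = true
(p | (q | p)) | (p -> p) = U | true = true
~((p | (q | p)) | (p -> p)) = ~true = false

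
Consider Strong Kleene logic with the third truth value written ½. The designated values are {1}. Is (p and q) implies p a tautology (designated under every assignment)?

Countermodel: p=½, q=1 gives ½, which is not designated.

No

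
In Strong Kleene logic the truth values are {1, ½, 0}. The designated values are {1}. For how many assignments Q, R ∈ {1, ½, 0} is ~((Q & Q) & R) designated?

Of the 9 assignments, 5 give a value in {1}.

5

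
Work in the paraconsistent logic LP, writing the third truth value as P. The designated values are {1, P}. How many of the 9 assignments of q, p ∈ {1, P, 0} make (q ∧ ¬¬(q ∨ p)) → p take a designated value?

Of the 9 assignments, 8 give a value in {1, P}.

8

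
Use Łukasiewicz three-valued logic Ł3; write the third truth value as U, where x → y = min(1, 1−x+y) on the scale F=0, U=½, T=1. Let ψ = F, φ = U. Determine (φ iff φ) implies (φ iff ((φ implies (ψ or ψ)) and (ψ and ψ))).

U

φ iff φ = U iff U = T  [1 − |½−½|]
ψ or ψ = F or F = F
φ implies (ψ or ψ) = U implies F = U
ψ and ψ = F and F = F
(φ implies (ψ or ψ)) and (ψ and ψ) = U and F = F
φ iff ((φ implies (ψ or ψ)) and (ψ and ψ)) = U iff F = U
(φ iff φ) implies (φ iff ((φ implies (ψ or ψ)) and (ψ and ψ))) = T implies U = U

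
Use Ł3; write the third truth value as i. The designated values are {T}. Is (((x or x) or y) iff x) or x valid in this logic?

Countermodel: x=i, y=T gives i, which is not designated.

No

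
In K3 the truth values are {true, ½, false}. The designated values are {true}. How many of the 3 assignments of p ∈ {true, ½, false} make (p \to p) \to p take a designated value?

p=true: true ✓
p=½: ½ ·
p=false: false ·

1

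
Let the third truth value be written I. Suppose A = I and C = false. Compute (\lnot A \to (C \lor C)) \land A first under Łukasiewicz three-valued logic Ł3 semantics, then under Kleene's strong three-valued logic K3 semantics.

In Łukasiewicz three-valued logic Ł3: \lnot A = \lnot I = I
C \lor C = false \lor false = false
\lnot A \to (C \lor C) = I \to false = I  [min(1, 1−½+0)]
(\lnot A \to (C \lor C)) \land A = I \land I = I
In Kleene's strong three-valued logic K3: \lnot A = \lnot I = I
C \lor C = false \lor false = false
\lnot A \to (C \lor C) = I \to false = I  [\lnot I \lor false]
(\lnot A \to (C \lor C)) \land A = I \land I = I

I; I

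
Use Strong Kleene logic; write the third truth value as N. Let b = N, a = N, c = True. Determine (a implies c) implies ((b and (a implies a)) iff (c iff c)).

N

a implies c = N implies True = True  [not N or True]
a implies a = N implies N = N
b and (a implies a) = N and N = N
c iff c = True iff True = True
(b and (a implies a)) iff (c iff c) = N iff True = N
(a implies c) implies ((b and (a implies a)) iff (c iff c)) = True implies N = N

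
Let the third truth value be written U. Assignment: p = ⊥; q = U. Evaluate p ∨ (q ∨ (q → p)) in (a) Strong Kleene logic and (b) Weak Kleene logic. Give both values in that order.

U; U

In Strong Kleene logic: q → p = U → ⊥ = U  [¬U ∨ ⊥]
q ∨ (q → p) = U ∨ U = U
p ∨ (q ∨ (q → p)) = ⊥ ∨ U = U
In Weak Kleene logic: q → p = U → ⊥ = U  [any arg is the third value ⇒ result is the third value]
q ∨ (q → p) = U ∨ U = U
p ∨ (q ∨ (q → p)) = ⊥ ∨ U = U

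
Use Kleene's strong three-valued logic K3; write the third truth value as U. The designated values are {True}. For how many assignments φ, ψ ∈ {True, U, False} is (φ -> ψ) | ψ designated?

5

Of the 9 assignments, 5 give a value in {True}.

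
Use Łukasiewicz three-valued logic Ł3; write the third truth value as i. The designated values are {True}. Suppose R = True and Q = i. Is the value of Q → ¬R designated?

No

¬R = ¬True = False
Q → ¬R = i → False = i  [min(1, 1−½+0)]
i ∉ {True}.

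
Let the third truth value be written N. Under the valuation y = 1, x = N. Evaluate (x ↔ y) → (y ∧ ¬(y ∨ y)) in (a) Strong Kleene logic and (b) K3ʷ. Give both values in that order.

N; N

In Strong Kleene logic: x ↔ y = N ↔ 1 = N
y ∨ y = 1 ∨ 1 = 1
¬(y ∨ y) = ¬1 = 0
y ∧ ¬(y ∨ y) = 1 ∧ 0 = 0
(x ↔ y) → (y ∧ ¬(y ∨ y)) = N → 0 = N  [¬N ∨ 0]
In K3ʷ: x ↔ y = N ↔ 1 = N
y ∨ y = 1 ∨ 1 = 1
¬(y ∨ y) = ¬1 = 0
y ∧ ¬(y ∨ y) = 1 ∧ 0 = 0
(x ↔ y) → (y ∧ ¬(y ∨ y)) = N → 0 = N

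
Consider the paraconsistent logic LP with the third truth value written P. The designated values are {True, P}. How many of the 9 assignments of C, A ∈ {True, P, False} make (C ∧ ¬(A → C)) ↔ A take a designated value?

Of the 9 assignments, 7 give a value in {True, P}.

7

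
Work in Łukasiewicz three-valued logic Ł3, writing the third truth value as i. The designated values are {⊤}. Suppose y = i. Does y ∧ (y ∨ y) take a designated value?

No

y ∨ y = i ∨ i = i
y ∧ (y ∨ y) = i ∧ i = i
i ∉ {⊤}.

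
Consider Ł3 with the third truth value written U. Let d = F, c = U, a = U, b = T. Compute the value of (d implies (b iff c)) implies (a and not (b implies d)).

b iff c = T iff U = U  [1 − |1−½|]
d implies (b iff c) = F implies U = T
b implies d = T implies F = F
not (b implies d) = not F = T
a and not (b implies d) = U and T = U
(d implies (b iff c)) implies (a and not (b implies d)) = T implies U = U

U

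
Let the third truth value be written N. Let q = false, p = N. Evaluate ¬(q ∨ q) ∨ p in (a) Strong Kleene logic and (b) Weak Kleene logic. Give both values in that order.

true; N

In Strong Kleene logic: q ∨ q = false ∨ false = false
¬(q ∨ q) = ¬false = true
¬(q ∨ q) ∨ p = true ∨ N = true
In Weak Kleene logic: q ∨ q = false ∨ false = false
¬(q ∨ q) = ¬false = true
¬(q ∨ q) ∨ p = true ∨ N = N
They differ because Strong Kleene logic and Weak Kleene logic treat N differently under the binary connectives.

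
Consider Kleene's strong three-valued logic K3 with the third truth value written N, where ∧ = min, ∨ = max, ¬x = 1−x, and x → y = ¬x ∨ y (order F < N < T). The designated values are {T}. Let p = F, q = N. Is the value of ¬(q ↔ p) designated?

q ↔ p = N ↔ F = N
¬(q ↔ p) = ¬N = N
N ∉ {T}.

No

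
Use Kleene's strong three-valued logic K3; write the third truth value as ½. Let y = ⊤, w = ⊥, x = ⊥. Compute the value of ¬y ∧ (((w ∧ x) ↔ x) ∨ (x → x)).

¬y = ¬⊤ = ⊥
w ∧ x = ⊥ ∧ ⊥ = ⊥
(w ∧ x) ↔ x = ⊥ ↔ ⊥ = ⊤
x → x = ⊥ → ⊥ = ⊤
((w ∧ x) ↔ x) ∨ (x → x) = ⊤ ∨ ⊤ = ⊤
¬y ∧ (((w ∧ x) ↔ x) ∨ (x → x)) = ⊥ ∧ ⊤ = ⊥

⊥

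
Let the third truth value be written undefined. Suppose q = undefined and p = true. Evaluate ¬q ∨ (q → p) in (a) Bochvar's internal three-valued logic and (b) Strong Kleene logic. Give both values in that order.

undefined; true

In Bochvar's internal three-valued logic: ¬q = ¬undefined = undefined
q → p = undefined → true = undefined  [any arg is the third value ⇒ result is the third value]
¬q ∨ (q → p) = undefined ∨ undefined = undefined
In Strong Kleene logic: ¬q = ¬undefined = undefined
q → p = undefined → true = true
¬q ∨ (q → p) = undefined ∨ true = true
They differ because Bochvar's internal three-valued logic and Strong Kleene logic treat undefined differently under the binary connectives.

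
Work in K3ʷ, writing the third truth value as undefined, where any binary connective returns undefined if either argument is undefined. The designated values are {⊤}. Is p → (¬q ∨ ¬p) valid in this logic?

Countermodel: p=⊤, q=⊤ gives ⊥, which is not designated.

No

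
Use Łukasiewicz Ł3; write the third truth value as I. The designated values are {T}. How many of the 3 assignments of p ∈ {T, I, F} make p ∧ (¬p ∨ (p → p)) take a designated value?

1

p=T: T ✓
p=I: I ·
p=F: F ·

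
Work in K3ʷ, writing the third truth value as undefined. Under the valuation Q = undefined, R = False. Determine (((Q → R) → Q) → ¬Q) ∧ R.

Q → R = undefined → False = undefined
(Q → R) → Q = undefined → undefined = undefined
¬Q = ¬undefined = undefined
((Q → R) → Q) → ¬Q = undefined → undefined = undefined
(((Q → R) → Q) → ¬Q) ∧ R = undefined ∧ False = undefined

undefined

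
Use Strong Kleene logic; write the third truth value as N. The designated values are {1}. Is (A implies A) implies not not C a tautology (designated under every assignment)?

No

Countermodel: A=1, C=N gives N, which is not designated.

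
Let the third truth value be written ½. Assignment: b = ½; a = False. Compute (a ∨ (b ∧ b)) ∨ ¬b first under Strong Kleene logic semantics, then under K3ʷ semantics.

In Strong Kleene logic: b ∧ b = ½ ∧ ½ = ½
a ∨ (b ∧ b) = False ∨ ½ = ½
¬b = ¬½ = ½
(a ∨ (b ∧ b)) ∨ ¬b = ½ ∨ ½ = ½
In K3ʷ: b ∧ b = ½ ∧ ½ = ½
a ∨ (b ∧ b) = False ∨ ½ = ½
¬b = ¬½ = ½
(a ∨ (b ∧ b)) ∨ ¬b = ½ ∨ ½ = ½

½; ½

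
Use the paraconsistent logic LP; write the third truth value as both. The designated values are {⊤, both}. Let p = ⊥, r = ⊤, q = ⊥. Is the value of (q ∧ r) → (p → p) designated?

Yes

q ∧ r = ⊥ ∧ ⊤ = ⊥
p → p = ⊥ → ⊥ = ⊤
(q ∧ r) → (p → p) = ⊥ → ⊤ = ⊤
⊤ ∈ {⊤, both}.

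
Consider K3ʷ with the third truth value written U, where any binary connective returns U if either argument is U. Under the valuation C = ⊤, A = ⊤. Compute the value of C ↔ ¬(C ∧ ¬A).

¬A = ¬⊤ = ⊥
C ∧ ¬A = ⊤ ∧ ⊥ = ⊥
¬(C ∧ ¬A) = ¬⊥ = ⊤
C ↔ ¬(C ∧ ¬A) = ⊤ ↔ ⊤ = ⊤

⊤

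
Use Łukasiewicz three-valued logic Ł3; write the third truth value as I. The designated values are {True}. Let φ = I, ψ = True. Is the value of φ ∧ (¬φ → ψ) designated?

¬φ = ¬I = I
¬φ → ψ = I → True = True  [min(1, 1−½+1)]
φ ∧ (¬φ → ψ) = I ∧ True = I
I ∉ {True}.

No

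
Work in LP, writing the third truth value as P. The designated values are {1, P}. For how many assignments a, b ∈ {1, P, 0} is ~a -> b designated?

8

Of the 9 assignments, 8 give a value in {1, P}.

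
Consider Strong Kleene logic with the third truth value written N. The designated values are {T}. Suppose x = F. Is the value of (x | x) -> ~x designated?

Yes

x | x = F | F = F
~x = ~F = T
(x | x) -> ~x = F -> T = T
T ∈ {T}.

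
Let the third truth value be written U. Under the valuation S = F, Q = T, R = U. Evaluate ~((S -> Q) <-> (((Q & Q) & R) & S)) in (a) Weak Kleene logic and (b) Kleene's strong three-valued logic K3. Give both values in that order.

In Weak Kleene logic: S -> Q = F -> T = T
Q & Q = T & T = T
(Q & Q) & R = T & U = U
((Q & Q) & R) & S = U & F = U
(S -> Q) <-> (((Q & Q) & R) & S) = T <-> U = U
~((S -> Q) <-> (((Q & Q) & R) & S)) = ~U = U
In Kleene's strong three-valued logic K3: S -> Q = F -> T = T
Q & Q = T & T = T
(Q & Q) & R = T & U = U
((Q & Q) & R) & S = U & F = F
(S -> Q) <-> (((Q & Q) & R) & S) = T <-> F = F
~((S -> Q) <-> (((Q & Q) & R) & S)) = ~F = T
They differ because Weak Kleene logic and Kleene's strong three-valued logic K3 treat U differently under the binary connectives.

U; T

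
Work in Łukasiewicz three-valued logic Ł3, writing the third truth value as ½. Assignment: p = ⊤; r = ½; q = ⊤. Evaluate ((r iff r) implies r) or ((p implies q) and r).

½

r iff r = ½ iff ½ = ⊤
(r iff r) implies r = ⊤ implies ½ = ½
p implies q = ⊤ implies ⊤ = ⊤
(p implies q) and r = ⊤ and ½ = ½
((r iff r) implies r) or ((p implies q) and r) = ½ or ½ = ½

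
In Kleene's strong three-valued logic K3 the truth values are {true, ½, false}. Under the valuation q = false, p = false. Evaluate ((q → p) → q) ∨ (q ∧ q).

q → p = false → false = true
(q → p) → q = true → false = false
q ∧ q = false ∧ false = false
((q → p) → q) ∨ (q ∧ q) = false ∨ false = false

false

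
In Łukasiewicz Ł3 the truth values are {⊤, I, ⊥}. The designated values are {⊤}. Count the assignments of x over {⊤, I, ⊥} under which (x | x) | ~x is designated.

x=⊤: ⊤ ✓
x=I: I ·
x=⊥: ⊤ ✓

2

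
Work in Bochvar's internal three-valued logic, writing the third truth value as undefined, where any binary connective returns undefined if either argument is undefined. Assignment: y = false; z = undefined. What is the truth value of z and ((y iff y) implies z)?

undefined

y iff y = false iff false = true
(y iff y) implies z = true implies undefined = undefined  [any arg is the third value ⇒ result is the third value]
z and ((y iff y) implies z) = undefined and undefined = undefined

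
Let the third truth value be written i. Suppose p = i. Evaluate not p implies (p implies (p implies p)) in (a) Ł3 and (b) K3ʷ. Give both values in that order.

True; i

In Ł3: not p = not i = i
p implies p = i implies i = True  [min(1, 1−½+½)]
p implies (p implies p) = i implies True = True
not p implies (p implies (p implies p)) = i implies True = True
In K3ʷ: not p = not i = i
p implies p = i implies i = i  [any arg is the third value ⇒ result is the third value]
p implies (p implies p) = i implies i = i
not p implies (p implies (p implies p)) = i implies i = i
They differ because Ł3 and K3ʷ treat i differently under the binary connectives.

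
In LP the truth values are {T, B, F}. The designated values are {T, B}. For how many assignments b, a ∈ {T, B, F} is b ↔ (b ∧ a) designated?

Of the 9 assignments, 8 give a value in {T, B}.

8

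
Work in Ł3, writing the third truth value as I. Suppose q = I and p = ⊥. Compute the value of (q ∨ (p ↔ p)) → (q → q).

p ↔ p = ⊥ ↔ ⊥ = ⊤
q ∨ (p ↔ p) = I ∨ ⊤ = ⊤
q → q = I → I = ⊤  [min(1, 1−½+½)]
(q ∨ (p ↔ p)) → (q → q) = ⊤ → ⊤ = ⊤

⊤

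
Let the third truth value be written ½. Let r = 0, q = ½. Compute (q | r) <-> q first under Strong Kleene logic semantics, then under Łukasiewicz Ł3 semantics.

In Strong Kleene logic: q | r = ½ | 0 = ½
(q | r) <-> q = ½ <-> ½ = ½
In Łukasiewicz Ł3: q | r = ½ | 0 = ½
(q | r) <-> q = ½ <-> ½ = 1  [1 − |½−½|]
They differ because Strong Kleene logic and Łukasiewicz Ł3 treat ½ differently under implication.

½; 1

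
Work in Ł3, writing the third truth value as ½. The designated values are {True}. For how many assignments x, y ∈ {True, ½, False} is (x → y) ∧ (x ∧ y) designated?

1

Designated under: (x=True, y=True).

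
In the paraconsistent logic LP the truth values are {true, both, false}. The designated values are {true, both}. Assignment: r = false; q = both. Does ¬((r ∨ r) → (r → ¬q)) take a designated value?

No

r ∨ r = false ∨ false = false
¬q = ¬both = both
r → ¬q = false → both = true  [¬false ∨ both]
(r ∨ r) → (r → ¬q) = false → true = true
¬((r ∨ r) → (r → ¬q)) = ¬true = false
false ∉ {true, both}.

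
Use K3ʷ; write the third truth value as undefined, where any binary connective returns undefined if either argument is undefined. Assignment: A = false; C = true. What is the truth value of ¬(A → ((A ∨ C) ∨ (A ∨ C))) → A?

true

A ∨ C = false ∨ true = true
A ∨ C = false ∨ true = true
(A ∨ C) ∨ (A ∨ C) = true ∨ true = true
A → ((A ∨ C) ∨ (A ∨ C)) = false → true = true
¬(A → ((A ∨ C) ∨ (A ∨ C))) = ¬true = false
¬(A → ((A ∨ C) ∨ (A ∨ C))) → A = false → false = true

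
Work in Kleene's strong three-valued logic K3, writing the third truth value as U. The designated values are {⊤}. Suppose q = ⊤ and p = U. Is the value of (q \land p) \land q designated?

q \land p = ⊤ \land U = U
(q \land p) \land q = U \land ⊤ = U
U ∉ {⊤}.

No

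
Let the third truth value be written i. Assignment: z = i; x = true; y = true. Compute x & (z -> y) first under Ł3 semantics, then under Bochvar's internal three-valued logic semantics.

true; i

In Ł3: z -> y = i -> true = true
x & (z -> y) = true & true = true
In Bochvar's internal three-valued logic: z -> y = i -> true = i
x & (z -> y) = true & i = i
They differ because Ł3 and Bochvar's internal three-valued logic treat i differently under the binary connectives.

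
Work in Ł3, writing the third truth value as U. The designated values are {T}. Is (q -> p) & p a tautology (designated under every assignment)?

Countermodel: q=T, p=U gives U, which is not designated.

No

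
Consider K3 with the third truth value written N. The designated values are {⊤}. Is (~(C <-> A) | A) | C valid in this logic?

Countermodel: C=N, A=N gives N, which is not designated.

No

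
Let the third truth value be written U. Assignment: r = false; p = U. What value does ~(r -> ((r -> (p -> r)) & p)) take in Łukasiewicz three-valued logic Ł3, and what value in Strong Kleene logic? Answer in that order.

false; false

In Łukasiewicz three-valued logic Ł3: p -> r = U -> false = U  [min(1, 1−½+0)]
r -> (p -> r) = false -> U = true
(r -> (p -> r)) & p = true & U = U
r -> ((r -> (p -> r)) & p) = false -> U = true
~(r -> ((r -> (p -> r)) & p)) = ~true = false
In Strong Kleene logic: p -> r = U -> false = U
r -> (p -> r) = false -> U = true
(r -> (p -> r)) & p = true & U = U
r -> ((r -> (p -> r)) & p) = false -> U = true
~(r -> ((r -> (p -> r)) & p)) = ~true = false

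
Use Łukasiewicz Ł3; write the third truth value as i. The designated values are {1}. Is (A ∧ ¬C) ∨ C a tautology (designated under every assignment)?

Countermodel: A=1, C=i gives i, which is not designated.

No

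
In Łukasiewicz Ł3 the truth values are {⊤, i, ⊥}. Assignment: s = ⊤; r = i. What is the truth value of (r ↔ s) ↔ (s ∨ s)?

i

r ↔ s = i ↔ ⊤ = i
s ∨ s = ⊤ ∨ ⊤ = ⊤
(r ↔ s) ↔ (s ∨ s) = i ↔ ⊤ = i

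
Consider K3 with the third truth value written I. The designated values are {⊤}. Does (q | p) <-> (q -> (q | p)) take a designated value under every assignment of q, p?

No

Countermodel: q=I, p=I gives I, which is not designated.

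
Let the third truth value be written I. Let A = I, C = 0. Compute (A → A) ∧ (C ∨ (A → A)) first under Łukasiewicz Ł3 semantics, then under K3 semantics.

In Łukasiewicz Ł3: A → A = I → I = 1  [min(1, 1−½+½)]
A → A = I → I = 1
C ∨ (A → A) = 0 ∨ 1 = 1
(A → A) ∧ (C ∨ (A → A)) = 1 ∧ 1 = 1
In K3: A → A = I → I = I  [¬I ∨ I]
A → A = I → I = I
C ∨ (A → A) = 0 ∨ I = I
(A → A) ∧ (C ∨ (A → A)) = I ∧ I = I
They differ because Łukasiewicz Ł3 and K3 treat I differently under implication.

1; I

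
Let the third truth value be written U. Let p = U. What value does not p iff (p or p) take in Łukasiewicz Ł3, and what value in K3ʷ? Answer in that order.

In Łukasiewicz Ł3: not p = not U = U
p or p = U or U = U
not p iff (p or p) = U iff U = true  [1 − |½−½|]
In K3ʷ: not p = not U = U
p or p = U or U = U
not p iff (p or p) = U iff U = U
They differ because Łukasiewicz Ł3 and K3ʷ treat U differently under the binary connectives.

true; U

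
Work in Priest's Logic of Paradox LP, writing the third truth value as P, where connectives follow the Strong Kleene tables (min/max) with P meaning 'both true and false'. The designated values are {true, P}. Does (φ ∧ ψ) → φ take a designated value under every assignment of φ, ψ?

Every assignment of φ, ψ over {true, P, false} gives a value in {true, P}.
In particular, with φ=P, ψ=P: (φ ∧ ψ) → φ = P.

Yes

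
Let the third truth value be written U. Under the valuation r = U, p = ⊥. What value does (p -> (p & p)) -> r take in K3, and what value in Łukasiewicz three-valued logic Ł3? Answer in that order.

U; U

In K3: p & p = ⊥ & ⊥ = ⊥
p -> (p & p) = ⊥ -> ⊥ = ⊤
(p -> (p & p)) -> r = ⊤ -> U = U  [~⊤ | U]
In Łukasiewicz three-valued logic Ł3: p & p = ⊥ & ⊥ = ⊥
p -> (p & p) = ⊥ -> ⊥ = ⊤
(p -> (p & p)) -> r = ⊤ -> U = U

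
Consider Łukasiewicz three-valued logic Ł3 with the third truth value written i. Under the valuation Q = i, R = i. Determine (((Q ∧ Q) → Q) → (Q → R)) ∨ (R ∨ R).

Q ∧ Q = i ∧ i = i
(Q ∧ Q) → Q = i → i = true  [min(1, 1−½+½)]
Q → R = i → i = true
((Q ∧ Q) → Q) → (Q → R) = true → true = true
R ∨ R = i ∨ i = i
(((Q ∧ Q) → Q) → (Q → R)) ∨ (R ∨ R) = true ∨ i = true

true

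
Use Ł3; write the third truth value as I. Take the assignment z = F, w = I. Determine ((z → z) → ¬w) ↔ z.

z → z = F → F = T
¬w = ¬I = I
(z → z) → ¬w = T → I = I  [min(1, 1−1+½)]
((z → z) → ¬w) ↔ z = I ↔ F = I

I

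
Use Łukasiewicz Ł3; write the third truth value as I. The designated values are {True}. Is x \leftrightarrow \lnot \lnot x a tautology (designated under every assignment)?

Every assignment of x over {True, I, False} gives a value in {True}.
In particular, with x=I: x \leftrightarrow \lnot \lnot x = True.

Yes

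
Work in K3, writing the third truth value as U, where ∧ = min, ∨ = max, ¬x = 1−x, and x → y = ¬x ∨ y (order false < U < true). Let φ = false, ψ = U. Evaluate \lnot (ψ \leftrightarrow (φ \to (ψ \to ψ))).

ψ \to ψ = U \to U = U  [\lnot U \lor U]
φ \to (ψ \to ψ) = false \to U = true
ψ \leftrightarrow (φ \to (ψ \to ψ)) = U \leftrightarrow true = U
\lnot (ψ \leftrightarrow (φ \to (ψ \to ψ))) = \lnot U = U

U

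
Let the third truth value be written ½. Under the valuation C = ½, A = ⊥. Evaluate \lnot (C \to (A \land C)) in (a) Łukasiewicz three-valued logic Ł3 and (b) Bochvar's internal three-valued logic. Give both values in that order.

½; ½

In Łukasiewicz three-valued logic Ł3: A \land C = ⊥ \land ½ = ⊥
C \to (A \land C) = ½ \to ⊥ = ½  [min(1, 1−½+0)]
\lnot (C \to (A \land C)) = \lnot ½ = ½
In Bochvar's internal three-valued logic: A \land C = ⊥ \land ½ = ½
C \to (A \land C) = ½ \to ½ = ½  [any arg is the third value ⇒ result is the third value]
\lnot (C \to (A \land C)) = \lnot ½ = ½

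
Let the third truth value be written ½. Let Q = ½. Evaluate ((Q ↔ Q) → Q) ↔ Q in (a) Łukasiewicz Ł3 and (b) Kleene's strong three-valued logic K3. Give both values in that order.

1; ½

In Łukasiewicz Ł3: Q ↔ Q = ½ ↔ ½ = 1
(Q ↔ Q) → Q = 1 → ½ = ½
((Q ↔ Q) → Q) ↔ Q = ½ ↔ ½ = 1
In Kleene's strong three-valued logic K3: Q ↔ Q = ½ ↔ ½ = ½
(Q ↔ Q) → Q = ½ → ½ = ½  [¬½ ∨ ½]
((Q ↔ Q) → Q) ↔ Q = ½ ↔ ½ = ½
They differ because Łukasiewicz Ł3 and Kleene's strong three-valued logic K3 treat ½ differently under implication.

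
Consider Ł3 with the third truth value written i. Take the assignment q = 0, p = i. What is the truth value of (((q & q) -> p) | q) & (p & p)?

q & q = 0 & 0 = 0
(q & q) -> p = 0 -> i = 1
((q & q) -> p) | q = 1 | 0 = 1
p & p = i & i = i
(((q & q) -> p) | q) & (p & p) = 1 & i = i

i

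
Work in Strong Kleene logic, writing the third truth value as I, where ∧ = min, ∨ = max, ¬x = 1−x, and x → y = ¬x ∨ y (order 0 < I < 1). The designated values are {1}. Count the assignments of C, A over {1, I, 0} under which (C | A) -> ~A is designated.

Designated under: (C=1, A=0); (C=I, A=0); (C=0, A=0).

3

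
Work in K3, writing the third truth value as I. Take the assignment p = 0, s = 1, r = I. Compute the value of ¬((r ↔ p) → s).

0

r ↔ p = I ↔ 0 = I
(r ↔ p) → s = I → 1 = 1  [¬I ∨ 1]
¬((r ↔ p) → s) = ¬1 = 0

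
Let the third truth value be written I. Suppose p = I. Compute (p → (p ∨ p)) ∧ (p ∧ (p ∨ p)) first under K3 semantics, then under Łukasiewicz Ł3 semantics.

I; I

In K3: p ∨ p = I ∨ I = I
p → (p ∨ p) = I → I = I
p ∨ p = I ∨ I = I
p ∧ (p ∨ p) = I ∧ I = I
(p → (p ∨ p)) ∧ (p ∧ (p ∨ p)) = I ∧ I = I
In Łukasiewicz Ł3: p ∨ p = I ∨ I = I
p → (p ∨ p) = I → I = True  [min(1, 1−½+½)]
p ∨ p = I ∨ I = I
p ∧ (p ∨ p) = I ∧ I = I
(p → (p ∨ p)) ∧ (p ∧ (p ∨ p)) = True ∧ I = I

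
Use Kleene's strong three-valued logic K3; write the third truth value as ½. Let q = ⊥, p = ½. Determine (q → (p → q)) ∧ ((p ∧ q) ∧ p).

p → q = ½ → ⊥ = ½
q → (p → q) = ⊥ → ½ = ⊤
p ∧ q = ½ ∧ ⊥ = ⊥
(p ∧ q) ∧ p = ⊥ ∧ ½ = ⊥
(q → (p → q)) ∧ ((p ∧ q) ∧ p) = ⊤ ∧ ⊥ = ⊥

⊥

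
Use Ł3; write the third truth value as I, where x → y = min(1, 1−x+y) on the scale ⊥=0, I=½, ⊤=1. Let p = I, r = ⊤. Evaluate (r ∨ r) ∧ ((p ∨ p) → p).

⊤

r ∨ r = ⊤ ∨ ⊤ = ⊤
p ∨ p = I ∨ I = I
(p ∨ p) → p = I → I = ⊤  [min(1, 1−½+½)]
(r ∨ r) ∧ ((p ∨ p) → p) = ⊤ ∧ ⊤ = ⊤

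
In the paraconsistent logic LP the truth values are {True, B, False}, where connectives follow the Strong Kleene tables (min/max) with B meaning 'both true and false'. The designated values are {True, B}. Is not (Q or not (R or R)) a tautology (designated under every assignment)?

Countermodel: Q=True, R=True gives False, which is not designated.

No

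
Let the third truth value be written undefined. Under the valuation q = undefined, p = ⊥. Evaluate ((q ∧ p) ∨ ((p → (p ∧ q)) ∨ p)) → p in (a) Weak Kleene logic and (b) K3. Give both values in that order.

undefined; ⊥

In Weak Kleene logic: q ∧ p = undefined ∧ ⊥ = undefined
p ∧ q = ⊥ ∧ undefined = undefined
p → (p ∧ q) = ⊥ → undefined = undefined  [any arg is the third value ⇒ result is the third value]
(p → (p ∧ q)) ∨ p = undefined ∨ ⊥ = undefined
(q ∧ p) ∨ ((p → (p ∧ q)) ∨ p) = undefined ∨ undefined = undefined
((q ∧ p) ∨ ((p → (p ∧ q)) ∨ p)) → p = undefined → ⊥ = undefined
In K3: q ∧ p = undefined ∧ ⊥ = ⊥
p ∧ q = ⊥ ∧ undefined = ⊥
p → (p ∧ q) = ⊥ → ⊥ = ⊤
(p → (p ∧ q)) ∨ p = ⊤ ∨ ⊥ = ⊤
(q ∧ p) ∨ ((p → (p ∧ q)) ∨ p) = ⊥ ∨ ⊤ = ⊤
((q ∧ p) ∨ ((p → (p ∧ q)) ∨ p)) → p = ⊤ → ⊥ = ⊥
They differ because Weak Kleene logic and K3 treat undefined differently under the binary connectives.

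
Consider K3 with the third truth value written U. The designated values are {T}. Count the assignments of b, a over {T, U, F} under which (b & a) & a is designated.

Designated under: (b=T, a=T).

1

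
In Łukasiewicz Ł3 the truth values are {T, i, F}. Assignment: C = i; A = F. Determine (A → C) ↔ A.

A → C = F → i = T  [min(1, 1−0+½)]
(A → C) ↔ A = T ↔ F = F

F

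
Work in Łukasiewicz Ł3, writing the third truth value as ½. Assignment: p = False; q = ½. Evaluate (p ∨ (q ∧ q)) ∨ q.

½

q ∧ q = ½ ∧ ½ = ½
p ∨ (q ∧ q) = False ∨ ½ = ½
(p ∨ (q ∧ q)) ∨ q = ½ ∨ ½ = ½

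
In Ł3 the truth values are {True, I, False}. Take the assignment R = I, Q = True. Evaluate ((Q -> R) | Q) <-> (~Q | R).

I

Q -> R = True -> I = I
(Q -> R) | Q = I | True = True
~Q = ~True = False
~Q | R = False | I = I
((Q -> R) | Q) <-> (~Q | R) = True <-> I = I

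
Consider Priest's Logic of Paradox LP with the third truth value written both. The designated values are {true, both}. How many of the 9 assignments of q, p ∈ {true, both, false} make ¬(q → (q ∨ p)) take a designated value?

Designated under: (q=both, p=both); (q=both, p=false).

2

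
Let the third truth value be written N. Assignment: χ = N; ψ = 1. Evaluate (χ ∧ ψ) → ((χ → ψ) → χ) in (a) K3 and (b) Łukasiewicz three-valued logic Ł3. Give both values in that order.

In K3: χ ∧ ψ = N ∧ 1 = N
χ → ψ = N → 1 = 1  [¬N ∨ 1]
(χ → ψ) → χ = 1 → N = N
(χ ∧ ψ) → ((χ → ψ) → χ) = N → N = N
In Łukasiewicz three-valued logic Ł3: χ ∧ ψ = N ∧ 1 = N
χ → ψ = N → 1 = 1  [min(1, 1−½+1)]
(χ → ψ) → χ = 1 → N = N
(χ ∧ ψ) → ((χ → ψ) → χ) = N → N = 1
They differ because K3 and Łukasiewicz three-valued logic Ł3 treat N differently under implication.

N; 1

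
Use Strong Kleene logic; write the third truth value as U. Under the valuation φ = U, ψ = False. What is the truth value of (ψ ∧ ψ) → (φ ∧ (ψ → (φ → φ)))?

True

ψ ∧ ψ = False ∧ False = False
φ → φ = U → U = U  [¬U ∨ U]
ψ → (φ → φ) = False → U = True
φ ∧ (ψ → (φ → φ)) = U ∧ True = U
(ψ ∧ ψ) → (φ ∧ (ψ → (φ → φ))) = False → U = True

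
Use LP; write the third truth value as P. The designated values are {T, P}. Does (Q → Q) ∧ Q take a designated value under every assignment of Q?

No

Countermodel: Q=F gives F, which is not designated.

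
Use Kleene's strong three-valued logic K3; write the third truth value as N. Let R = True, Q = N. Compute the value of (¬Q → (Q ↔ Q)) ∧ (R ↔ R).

¬Q = ¬N = N
Q ↔ Q = N ↔ N = N
¬Q → (Q ↔ Q) = N → N = N  [¬N ∨ N]
R ↔ R = True ↔ True = True
(¬Q → (Q ↔ Q)) ∧ (R ↔ R) = N ∧ True = N

N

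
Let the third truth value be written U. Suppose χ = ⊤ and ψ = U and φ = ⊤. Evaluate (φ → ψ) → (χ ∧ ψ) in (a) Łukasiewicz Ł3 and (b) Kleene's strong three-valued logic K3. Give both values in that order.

In Łukasiewicz Ł3: φ → ψ = ⊤ → U = U  [min(1, 1−1+½)]
χ ∧ ψ = ⊤ ∧ U = U
(φ → ψ) → (χ ∧ ψ) = U → U = ⊤
In Kleene's strong three-valued logic K3: φ → ψ = ⊤ → U = U
χ ∧ ψ = ⊤ ∧ U = U
(φ → ψ) → (χ ∧ ψ) = U → U = U
They differ because Łukasiewicz Ł3 and Kleene's strong three-valued logic K3 treat U differently under implication.

⊤; U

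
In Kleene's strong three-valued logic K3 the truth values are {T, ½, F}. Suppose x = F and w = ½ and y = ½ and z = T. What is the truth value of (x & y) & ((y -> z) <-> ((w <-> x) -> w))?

x & y = F & ½ = F
y -> z = ½ -> T = T
w <-> x = ½ <-> F = ½
(w <-> x) -> w = ½ -> ½ = ½
(y -> z) <-> ((w <-> x) -> w) = T <-> ½ = ½
(x & y) & ((y -> z) <-> ((w <-> x) -> w)) = F & ½ = F

F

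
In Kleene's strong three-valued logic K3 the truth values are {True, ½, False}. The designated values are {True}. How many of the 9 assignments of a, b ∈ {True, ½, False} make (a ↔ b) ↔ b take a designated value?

Designated under: (a=True, b=True); (a=True, b=False).

2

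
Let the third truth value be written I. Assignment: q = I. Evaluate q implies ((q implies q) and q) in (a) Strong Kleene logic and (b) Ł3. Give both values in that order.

I; true

In Strong Kleene logic: q implies q = I implies I = I  [not I or I]
(q implies q) and q = I and I = I
q implies ((q implies q) and q) = I implies I = I
In Ł3: q implies q = I implies I = true
(q implies q) and q = true and I = I
q implies ((q implies q) and q) = I implies I = true
They differ because Strong Kleene logic and Ł3 treat I differently under implication.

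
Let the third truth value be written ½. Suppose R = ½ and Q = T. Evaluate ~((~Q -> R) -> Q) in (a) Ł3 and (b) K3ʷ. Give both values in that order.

In Ł3: ~Q = ~T = F
~Q -> R = F -> ½ = T  [min(1, 1−0+½)]
(~Q -> R) -> Q = T -> T = T
~((~Q -> R) -> Q) = ~T = F
In K3ʷ: ~Q = ~T = F
~Q -> R = F -> ½ = ½  [any arg is the third value ⇒ result is the third value]
(~Q -> R) -> Q = ½ -> T = ½
~((~Q -> R) -> Q) = ~½ = ½
They differ because Ł3 and K3ʷ treat ½ differently under the binary connectives.

F; ½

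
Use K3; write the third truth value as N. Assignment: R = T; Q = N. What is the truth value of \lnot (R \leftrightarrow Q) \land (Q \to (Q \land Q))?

N

R \leftrightarrow Q = T \leftrightarrow N = N
\lnot (R \leftrightarrow Q) = \lnot N = N
Q \land Q = N \land N = N
Q \to (Q \land Q) = N \to N = N  [\lnot N \lor N]
\lnot (R \leftrightarrow Q) \land (Q \to (Q \land Q)) = N \land N = N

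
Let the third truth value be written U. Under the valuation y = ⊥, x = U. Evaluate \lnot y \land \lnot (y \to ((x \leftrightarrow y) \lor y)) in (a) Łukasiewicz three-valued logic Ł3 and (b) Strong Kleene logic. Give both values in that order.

In Łukasiewicz three-valued logic Ł3: \lnot y = \lnot ⊥ = ⊤
x \leftrightarrow y = U \leftrightarrow ⊥ = U
(x \leftrightarrow y) \lor y = U \lor ⊥ = U
y \to ((x \leftrightarrow y) \lor y) = ⊥ \to U = ⊤
\lnot (y \to ((x \leftrightarrow y) \lor y)) = \lnot ⊤ = ⊥
\lnot y \land \lnot (y \to ((x \leftrightarrow y) \lor y)) = ⊤ \land ⊥ = ⊥
In Strong Kleene logic: \lnot y = \lnot ⊥ = ⊤
x \leftrightarrow y = U \leftrightarrow ⊥ = U
(x \leftrightarrow y) \lor y = U \lor ⊥ = U
y \to ((x \leftrightarrow y) \lor y) = ⊥ \to U = ⊤  [\lnot ⊥ \lor U]
\lnot (y \to ((x \leftrightarrow y) \lor y)) = \lnot ⊤ = ⊥
\lnot y \land \lnot (y \to ((x \leftrightarrow y) \lor y)) = ⊤ \land ⊥ = ⊥

⊥; ⊥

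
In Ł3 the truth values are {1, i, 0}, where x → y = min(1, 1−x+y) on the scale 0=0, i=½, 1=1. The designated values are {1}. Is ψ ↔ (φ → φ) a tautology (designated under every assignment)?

Countermodel: ψ=i, φ=1 gives i, which is not designated.

No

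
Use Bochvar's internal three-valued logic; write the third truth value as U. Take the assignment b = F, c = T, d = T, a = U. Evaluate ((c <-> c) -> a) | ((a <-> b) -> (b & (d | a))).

U

c <-> c = T <-> T = T
(c <-> c) -> a = T -> U = U  [any arg is the third value ⇒ result is the third value]
a <-> b = U <-> F = U
d | a = T | U = U
b & (d | a) = F & U = U
(a <-> b) -> (b & (d | a)) = U -> U = U
((c <-> c) -> a) | ((a <-> b) -> (b & (d | a))) = U | U = U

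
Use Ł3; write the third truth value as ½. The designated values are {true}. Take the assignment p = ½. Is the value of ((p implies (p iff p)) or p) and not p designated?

p iff p = ½ iff ½ = true  [1 − |½−½|]
p implies (p iff p) = ½ implies true = true
(p implies (p iff p)) or p = true or ½ = true
not p = not ½ = ½
((p implies (p iff p)) or p) and not p = true and ½ = ½
½ ∉ {true}.

No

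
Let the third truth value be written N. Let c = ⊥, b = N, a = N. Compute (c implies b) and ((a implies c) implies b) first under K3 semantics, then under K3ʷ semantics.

N; N

In K3: c implies b = ⊥ implies N = ⊤  [not ⊥ or N]
a implies c = N implies ⊥ = N
(a implies c) implies b = N implies N = N
(c implies b) and ((a implies c) implies b) = ⊤ and N = N
In K3ʷ: c implies b = ⊥ implies N = N
a implies c = N implies ⊥ = N
(a implies c) implies b = N implies N = N
(c implies b) and ((a implies c) implies b) = N and N = N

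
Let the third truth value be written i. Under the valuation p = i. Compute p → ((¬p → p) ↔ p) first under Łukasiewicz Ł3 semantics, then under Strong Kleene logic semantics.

T; i

In Łukasiewicz Ł3: ¬p = ¬i = i
¬p → p = i → i = T
(¬p → p) ↔ p = T ↔ i = i
p → ((¬p → p) ↔ p) = i → i = T
In Strong Kleene logic: ¬p = ¬i = i
¬p → p = i → i = i  [¬i ∨ i]
(¬p → p) ↔ p = i ↔ i = i
p → ((¬p → p) ↔ p) = i → i = i
They differ because Łukasiewicz Ł3 and Strong Kleene logic treat i differently under implication.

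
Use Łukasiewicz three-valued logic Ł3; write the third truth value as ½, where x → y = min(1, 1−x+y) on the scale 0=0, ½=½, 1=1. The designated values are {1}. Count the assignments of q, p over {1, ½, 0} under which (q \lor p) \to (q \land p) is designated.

3

Designated under: (q=1, p=1); (q=½, p=½); (q=0, p=0).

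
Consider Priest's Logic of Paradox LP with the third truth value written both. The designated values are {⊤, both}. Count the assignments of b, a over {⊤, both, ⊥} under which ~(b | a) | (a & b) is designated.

7

Of the 9 assignments, 7 give a value in {⊤, both}.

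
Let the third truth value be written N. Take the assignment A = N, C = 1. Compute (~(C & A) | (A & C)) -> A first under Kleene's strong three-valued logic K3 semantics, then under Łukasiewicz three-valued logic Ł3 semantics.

In Kleene's strong three-valued logic K3: C & A = 1 & N = N
~(C & A) = ~N = N
A & C = N & 1 = N
~(C & A) | (A & C) = N | N = N
(~(C & A) | (A & C)) -> A = N -> N = N  [~N | N]
In Łukasiewicz three-valued logic Ł3: C & A = 1 & N = N
~(C & A) = ~N = N
A & C = N & 1 = N
~(C & A) | (A & C) = N | N = N
(~(C & A) | (A & C)) -> A = N -> N = 1
They differ because Kleene's strong three-valued logic K3 and Łukasiewicz three-valued logic Ł3 treat N differently under implication.

N; 1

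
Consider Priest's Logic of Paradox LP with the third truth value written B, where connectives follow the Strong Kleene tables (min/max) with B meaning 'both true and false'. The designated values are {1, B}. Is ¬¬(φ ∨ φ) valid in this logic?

Countermodel: φ=0 gives 0, which is not designated.

No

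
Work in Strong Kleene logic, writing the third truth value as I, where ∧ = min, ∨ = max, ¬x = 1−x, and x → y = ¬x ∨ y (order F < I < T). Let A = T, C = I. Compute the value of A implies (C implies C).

C implies C = I implies I = I  [not I or I]
A implies (C implies C) = T implies I = I

I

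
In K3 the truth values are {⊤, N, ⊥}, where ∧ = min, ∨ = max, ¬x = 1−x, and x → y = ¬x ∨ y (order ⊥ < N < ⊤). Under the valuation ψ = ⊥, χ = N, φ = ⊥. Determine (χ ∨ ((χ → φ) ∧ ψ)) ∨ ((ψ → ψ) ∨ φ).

χ → φ = N → ⊥ = N
(χ → φ) ∧ ψ = N ∧ ⊥ = ⊥
χ ∨ ((χ → φ) ∧ ψ) = N ∨ ⊥ = N
ψ → ψ = ⊥ → ⊥ = ⊤
(ψ → ψ) ∨ φ = ⊤ ∨ ⊥ = ⊤
(χ ∨ ((χ → φ) ∧ ψ)) ∨ ((ψ → ψ) ∨ φ) = N ∨ ⊤ = ⊤

⊤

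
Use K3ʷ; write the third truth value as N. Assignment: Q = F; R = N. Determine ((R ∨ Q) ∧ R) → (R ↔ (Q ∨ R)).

R ∨ Q = N ∨ F = N
(R ∨ Q) ∧ R = N ∧ N = N
Q ∨ R = F ∨ N = N
R ↔ (Q ∨ R) = N ↔ N = N
((R ∨ Q) ∧ R) → (R ↔ (Q ∨ R)) = N → N = N

N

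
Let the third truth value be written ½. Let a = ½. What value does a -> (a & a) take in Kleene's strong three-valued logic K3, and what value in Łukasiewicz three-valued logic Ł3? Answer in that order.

½; True

In Kleene's strong three-valued logic K3: a & a = ½ & ½ = ½
a -> (a & a) = ½ -> ½ = ½
In Łukasiewicz three-valued logic Ł3: a & a = ½ & ½ = ½
a -> (a & a) = ½ -> ½ = True  [min(1, 1−½+½)]
They differ because Kleene's strong three-valued logic K3 and Łukasiewicz three-valued logic Ł3 treat ½ differently under implication.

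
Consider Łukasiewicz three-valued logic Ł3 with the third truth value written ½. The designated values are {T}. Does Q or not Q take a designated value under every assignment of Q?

Countermodel: Q=½ gives ½, which is not designated.

No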